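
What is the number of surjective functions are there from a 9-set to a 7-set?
2,328,480

Onto functions = 7! × S(9,7)
First compute S(9,7) via recurrence:
Using the Stirling recurrence: S(n,k) = k·S(n-1,k) + S(n-1,k-1)
S(9,7) = 7·S(8,7) + S(8,6)
         = 7·28 + 266
         = 196 + 266
         = 462
Then: 5040 × 462 = 2,328,480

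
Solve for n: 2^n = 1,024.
2^10 = 1,024, so n = 10.
Final answer: 10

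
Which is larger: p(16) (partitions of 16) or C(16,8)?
Pentagonal recurrence p(n) = p(n−1) + p(n−2) − p(n−5) − p(n−7) + …: p(16) = p(15) + p(14) − p(11) − p(9) + p(4) + p(1) = 176 + 135 − 56 − 30 + 5 + 1 = 231; C(16,8) = 12,870.

Answer: C(16,8)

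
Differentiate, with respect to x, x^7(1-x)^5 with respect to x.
7x^6(1-x)^5 - 5x^7(1-x)^4

Reasoning: Product rule: 7x^{6}(1-x)^{5} + x^7·(-5)(1-x)^{4}.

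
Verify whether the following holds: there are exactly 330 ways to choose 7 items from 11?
True

Reasoning: C(11,7) = 330.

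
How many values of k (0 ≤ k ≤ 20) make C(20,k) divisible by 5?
16

Reasoning: Checking C(20,k) mod 5 for k = 0..20: divisible at k = 1, 2, 3, 4, 6, 7, 8, 9, 11, 12, 13, 14, 16, 17, 18, 19. That's 16 values.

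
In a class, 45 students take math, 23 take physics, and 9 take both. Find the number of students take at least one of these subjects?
59

Solution: |A∪B| = |A|+|B|-|A∩B| = 45+23-9 = 59.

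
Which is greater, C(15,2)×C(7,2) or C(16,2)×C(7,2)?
C(15,2)×C(7,2)=2,205, C(16,2)×C(7,2)=2,520.

Answer: C(16,2)×C(7,2)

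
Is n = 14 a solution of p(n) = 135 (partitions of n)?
Pentagonal recurrence p(n) = p(n−1) + p(n−2) − p(n−5) − p(n−7) + …: p(14) = p(13) + p(12) − p(9) − p(7) + p(2) = 101 + 77 − 30 − 15 + 2 = 135, which equals 135.

Answer: Yes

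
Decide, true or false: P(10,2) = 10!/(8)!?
True

Explanation: Permutation formula P(n,k) = n!/(n-k)!: 10!/8! = 3,628,800/40,320 = 90 = P(10,2). The statement holds.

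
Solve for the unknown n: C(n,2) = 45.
10

Reasoning: C(n,2) = n(n−1)/2! is increasing in n, and n(n−1) = 2!·45 = 90 ≈ (n−0.5)^2 gives n ≈ 10.0. Check: C(8,2) = 28, C(9,2) = 36, C(10,2) = 45 ✓. So n = 10.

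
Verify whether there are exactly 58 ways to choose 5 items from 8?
False

Working:
C(8,5) = 56 ≠ 58.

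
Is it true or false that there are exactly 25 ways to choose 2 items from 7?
False

Reasoning: C(7,2) = 21 ≠ 25.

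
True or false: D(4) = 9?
True
Derangements of 4 elements: D(4) = (4-1)·[D(3) + D(2)] = 3·[2 + 1] = 9.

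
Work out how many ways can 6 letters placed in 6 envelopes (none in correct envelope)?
265

Using D(n) = (n-1)[D(n-1) + D(n-2)]:
D(6) = (6-1) × [D(5) + D(4)]
      = 5 × [44 + 9]
      = 5 × 53
      = 265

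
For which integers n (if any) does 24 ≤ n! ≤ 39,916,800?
4, 5, 6, 7, 8, 9, 10, 11

n! is strictly increasing; 4! = 24 and 11! = 39,916,800, so valid n = 4, 5, 6, 7, 8, 9, 10, 11.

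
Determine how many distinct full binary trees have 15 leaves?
2,674,440
Using the Catalan number formula: C_n = C(2n, n) / (n+1)
C_14 = C(28, 14) / (14+1)
     = 40116600 / 15
     = 2,674,440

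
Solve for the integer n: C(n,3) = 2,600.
26

Reasoning: C(n,3) = n(n−1)(n−2)/3! is increasing in n, and n(n−1)(n−2) = 3!·2,600 = 15,600 ≈ (n−1)^3 gives n ≈ 26.0. Check: C(24,3) = 2,024, C(25,3) = 2,300, C(26,3) = 2,600 ✓. So n = 26.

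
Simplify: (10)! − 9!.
3,265,920

Explanation: (10)! − 9! = (10)·9! − 9! = (10−1)·9! = 9·9! = 3,265,920.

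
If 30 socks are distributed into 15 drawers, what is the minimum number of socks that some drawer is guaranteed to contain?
Pigeonhole: ⌈30/15⌉ = 2.
Final answer: 2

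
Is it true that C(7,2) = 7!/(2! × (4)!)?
False

Reasoning: The correct denominator is 2!×5!, giving C(7,2) = 21; the stated RHS is 7!/(2!×4!) = 105 ≠ 21, so the statement does not hold.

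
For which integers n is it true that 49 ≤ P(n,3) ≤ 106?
5

Explanation: P(4,3)=24; P(5,3)=60; P(6,3)=120. So valid n = 5.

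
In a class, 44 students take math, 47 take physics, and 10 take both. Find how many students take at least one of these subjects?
81
|A∪B| = |A|+|B|-|A∩B| = 44+47-10 = 81.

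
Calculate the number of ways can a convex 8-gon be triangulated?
132
Using the Catalan number formula: C_n = C(2n, n) / (n+1)
C_6 = C(12, 6) / (6+1)
     = 924 / 7
     = 132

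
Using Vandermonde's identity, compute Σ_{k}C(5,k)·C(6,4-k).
330

Working:
= C(5+6,4) = C(11,4) = 330.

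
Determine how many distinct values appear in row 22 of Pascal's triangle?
12

Row 22 has entries C(22,0)..C(22,22); by symmetry C(22,k)=C(22,22-k), giving 12 distinct values.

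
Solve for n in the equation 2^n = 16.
2^4 = 16, so n = 4.
Final answer: 4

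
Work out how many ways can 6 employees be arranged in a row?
720
Arrangements of 6 distinct objects: 6! = 720.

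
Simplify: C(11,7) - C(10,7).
210

Solution: C(11,7) - C(10,7) = C(10,6) = 210.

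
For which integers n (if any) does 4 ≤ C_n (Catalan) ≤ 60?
3, 4, 5
C_2=2; C_3=5; C_4=14; C_5=42; C_6=132. So valid n = 3, 4, 5.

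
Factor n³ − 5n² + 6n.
n³ − 5n² + 6n = n(n² − 5n + 6) = n(n − 2)(n − 3).
Final answer: n(n − 2)(n − 3)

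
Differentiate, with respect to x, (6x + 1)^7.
Chain rule: 7(6x+1)^{6} × 6 = 42(6x+1)^{6}.

Answer: 42(6x + 1)^6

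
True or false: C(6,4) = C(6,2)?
True

Explanation: Symmetry C(n,k) = C(n,n-k): C(6,4) = 15 and C(6,2) = 15. Both sides agree, so the statement holds.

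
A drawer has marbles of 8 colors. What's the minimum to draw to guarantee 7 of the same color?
49

Solution: Worst case: 6 of each = 48. One more: 49.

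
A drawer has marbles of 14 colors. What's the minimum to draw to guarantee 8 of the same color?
99

Working:
Worst case: 7 of each = 98. One more: 99.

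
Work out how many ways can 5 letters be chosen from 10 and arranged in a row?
30,240

Explanation: P(10,5) = 10!/(10-5)! = 30,240.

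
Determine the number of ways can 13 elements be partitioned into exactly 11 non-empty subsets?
2,431
This equals S(13,11), the Stirling number of the 2nd kind.
Using the Stirling recurrence: S(n,k) = k·S(n-1,k) + S(n-1,k-1)
S(13,11) = 11·S(12,11) + S(12,10)
         = 11·66 + 1705
         = 726 + 1705
         = 2,431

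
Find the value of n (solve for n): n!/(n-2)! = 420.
n!/(n-2)! = n×(n-1), a product of 2 consecutive integers ≈ (n−0.5)^2. 420^(1/2) + 0.5 ≈ 21.0; check n = 21: 21×20 = 420 ✓. So n = 21.

Answer: 21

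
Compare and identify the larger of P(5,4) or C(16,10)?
C(16,10)

Solution: P(5,4)=120, C(16,10)=8,008.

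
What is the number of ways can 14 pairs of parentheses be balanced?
2,674,440

Working:
Using the Catalan number formula: C_n = C(2n, n) / (n+1)
C_14 = C(28, 14) / (14+1)
     = 40116600 / 15
     = 2,674,440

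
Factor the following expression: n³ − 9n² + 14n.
n(n − 2)(n − 7)

n³ − 9n² + 14n = n(n² − 9n + 14) = n(n − 2)(n − 7).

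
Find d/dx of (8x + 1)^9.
72(8x + 1)^8

Chain rule: 9(8x+1)^{8} × 8 = 72(8x+1)^{8}.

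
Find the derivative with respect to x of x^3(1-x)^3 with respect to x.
3x^2(1-x)^3 - 3x^3(1-x)^2

Solution: Product rule: 3x^{2}(1-x)^{3} + x^3·(-3)(1-x)^{2}.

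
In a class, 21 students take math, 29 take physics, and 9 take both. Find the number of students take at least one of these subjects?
41

|A∪B| = |A|+|B|-|A∩B| = 21+29-9 = 41.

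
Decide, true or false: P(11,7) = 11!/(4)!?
True

Working:
Permutation formula P(n,k) = n!/(n-k)!: 11!/4! = 39,916,800/24 = 1,663,200 = P(11,7). The statement holds.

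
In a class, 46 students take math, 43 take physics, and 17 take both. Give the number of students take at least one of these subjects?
72

Explanation: |A∪B| = |A|+|B|-|A∩B| = 46+43-17 = 72.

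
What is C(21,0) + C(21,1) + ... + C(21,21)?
2,097,152

Solution: Sum of binomial coefficients = 2^21 = 2,097,152.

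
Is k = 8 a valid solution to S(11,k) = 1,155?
S(11,8) = 8·S(10,8) + S(10,7) = 8·750 + 5,880 = 11,880, which does not equal 1,155.
Final answer: No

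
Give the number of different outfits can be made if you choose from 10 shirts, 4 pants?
40

Explanation: By the multiplication principle: 10 × 4 = 40.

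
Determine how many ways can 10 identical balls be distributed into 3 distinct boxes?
66
C(10+3-1, 3-1) = C(12, 2) = 66.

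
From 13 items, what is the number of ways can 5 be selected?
1,287

C(13,5) = 13! / (5! × (13-5)!)
         = 13! / (5! × 8!)
         = 1,287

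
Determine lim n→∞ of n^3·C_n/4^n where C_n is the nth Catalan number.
C_n ~ 4^n/(n^(3/2)√π), so n^3·C_n/4^n ~ n^(3 − 3/2)/√π → ∞.

Answer: ∞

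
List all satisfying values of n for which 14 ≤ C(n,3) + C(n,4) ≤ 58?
5, 6

C(4,3)+C(4,4)=5; C(5,3)+C(5,4)=15; C(6,3)+C(6,4)=35; C(7,3)+C(7,4)=70. So valid n = 5, 6.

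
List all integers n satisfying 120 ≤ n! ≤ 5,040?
5, 6, 7

Reasoning: n! is strictly increasing; 5! = 120 and 7! = 5,040, so valid n = 5, 6, 7.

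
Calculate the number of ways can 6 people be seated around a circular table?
120

Circular arrangements: (6-1)! = 120.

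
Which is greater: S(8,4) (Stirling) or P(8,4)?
S(8,4)

Explanation: S(8,4) = 4·S(7,4) + S(7,3) = 4·350 + 301 = 1,701; P(8,4) = 1,680.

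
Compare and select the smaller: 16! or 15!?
16!=20,922,789,888,000, 15!=1,307,674,368,000. 16! > 15!.
Final answer: 15!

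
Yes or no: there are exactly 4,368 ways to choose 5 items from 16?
Yes

Solution: C(16,5) = 4,368.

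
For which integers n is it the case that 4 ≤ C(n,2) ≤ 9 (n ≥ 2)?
4

C(3,2)=3; C(4,2)=6; C(5,2)=10. So valid n = 4.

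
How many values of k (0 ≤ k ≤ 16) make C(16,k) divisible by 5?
9

Working:
Checking C(16,k) mod 5 for k = 0..16: divisible at k = 2, 3, 4, 7, 8, 9, 12, 13, 14. That's 9 values.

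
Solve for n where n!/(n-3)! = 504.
9

Solution: n!/(n-3)! = n×(n-1)×(n-2), a product of 3 consecutive integers ≈ (n−1)^3. 504^(1/3) + 1 ≈ 9.0; check n = 9: 9×8×7 = 504 ✓. So n = 9.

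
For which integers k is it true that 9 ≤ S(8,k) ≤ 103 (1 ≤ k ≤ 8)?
7

S(8,1)=1; S(8,2)=127; S(8,3)=966; S(8,4)=1,701; S(8,5)=1,050; S(8,6)=266; S(8,7)=28; S(8,8)=1. So valid k = 7.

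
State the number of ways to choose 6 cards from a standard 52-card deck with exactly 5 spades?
50,193

13 spades and 39 non-spades: C(13,5) × C(39,1) = 1287 × 39 = 50,193.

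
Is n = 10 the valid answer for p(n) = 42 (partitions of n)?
Yes
Pentagonal recurrence p(n) = p(n−1) + p(n−2) − p(n−5) − p(n−7) + …: p(10) = p(9) + p(8) − p(5) − p(3) = 30 + 22 − 7 − 3 = 42, which equals 42.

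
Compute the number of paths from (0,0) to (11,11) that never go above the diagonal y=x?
Counted by the Catalan number C_11: C_11 = C(22,11)/(11+1) = 705,432/12 = 58,786.
Final answer: 58,786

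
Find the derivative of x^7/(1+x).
(7x^6(1+x) - x^7)/(1+x)²

Working:
Quotient rule: [7x^{6}(1+x) - x^7]/(1+x)².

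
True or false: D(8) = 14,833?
True

Derangements of 8 elements: D(8) = (8-1)·[D(7) + D(6)] = 7·[1,854 + 265] = 14,833.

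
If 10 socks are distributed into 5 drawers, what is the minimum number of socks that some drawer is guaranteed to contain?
2

Reasoning: Pigeonhole: ⌈10/5⌉ = 2.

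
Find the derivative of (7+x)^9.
9(7+x)^8

Explanation: Using the power rule: d/dx (7+x)^9 = 9(7+x)^{8}.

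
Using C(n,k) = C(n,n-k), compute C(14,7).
3,432

C(14,7) = C(14,7) = 3,432.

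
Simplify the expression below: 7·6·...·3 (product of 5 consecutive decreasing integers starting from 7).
This is P(7,5) = 7!/(2)! = 2,520.

Answer: 2,520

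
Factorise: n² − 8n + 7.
(n − 1)(n − 7)

Reasoning: Seek roots whose sum is 8 and product is 7: (1, 7). So n² − 8n + 7 = (n − 1)(n − 7).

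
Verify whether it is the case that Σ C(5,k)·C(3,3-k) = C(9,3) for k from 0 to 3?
Vandermonde's identity gives C(8,3) = 56; RHS C(9,3) = 84.

Answer: False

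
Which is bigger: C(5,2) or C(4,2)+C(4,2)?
C(4,2)+C(4,2)

Working:
C(5,2)=10; C(4,2)+C(4,2)=6+6=12.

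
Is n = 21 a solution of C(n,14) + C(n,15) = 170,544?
Yes

C(21,14) + C(21,15) = 116,280 + 54,264 = 170,544, which equals 170,544.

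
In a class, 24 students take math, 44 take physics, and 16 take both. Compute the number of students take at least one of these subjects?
52

Solution: |A∪B| = |A|+|B|-|A∩B| = 24+44-16 = 52.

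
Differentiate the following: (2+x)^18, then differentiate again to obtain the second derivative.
306(2+x)^16

Working:
First derivative: 18(2+x)^{17}. Second derivative: 18·17·(2+x)^{16} = 306(2+x)^{16}.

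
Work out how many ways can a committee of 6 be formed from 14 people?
3,003

Solution: C(14,6) = 14! / (6! × (14-6)!)
         = 14! / (6! × 8!)
         = 3,003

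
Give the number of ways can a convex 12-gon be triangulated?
16,796

Using the Catalan number formula: C_n = C(2n, n) / (n+1)
C_10 = C(20, 10) / (10+1)
     = 184756 / 11
     = 16,796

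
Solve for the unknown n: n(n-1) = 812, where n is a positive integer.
29

Working:
n² − n − 812 = 0, so n = (1 ± √(1 + 4·812))/2 = (1 ± √3,249)/2 = (1 ± 57)/2, i.e. n = 29 or n = -28. Taking the positive root, n = 29 (check: 29×28 = 812).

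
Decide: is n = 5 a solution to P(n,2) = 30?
No

Working:
P(5,2) = 5·4 = 20, which does not equal 30.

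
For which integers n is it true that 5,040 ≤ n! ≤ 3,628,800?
7, 8, 9, 10

Reasoning: n! is strictly increasing; 7! = 5,040 and 10! = 3,628,800, so valid n = 7, 8, 9, 10.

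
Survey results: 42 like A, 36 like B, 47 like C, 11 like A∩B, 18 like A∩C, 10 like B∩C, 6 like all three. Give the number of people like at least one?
|A∪B∪C| = 42+36+47-11-18-10+6 = 92.
Final answer: 92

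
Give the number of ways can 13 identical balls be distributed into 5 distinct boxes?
2,380

Solution: C(13+5-1, 5-1) = C(17, 4) = 2,380.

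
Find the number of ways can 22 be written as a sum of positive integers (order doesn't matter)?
1,002

Reasoning: Pentagonal recurrence p(n) = p(n−1) + p(n−2) − p(n−5) − p(n−7) + …: p(22) = p(21) + p(20) − p(17) − p(15) + p(10) + p(7) − p(0) = 792 + 627 − 297 − 176 + 42 + 15 − 1 = 1,002.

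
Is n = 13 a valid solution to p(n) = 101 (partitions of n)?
Yes
Pentagonal recurrence p(n) = p(n−1) + p(n−2) − p(n−5) − p(n−7) + …: p(13) = p(12) + p(11) − p(8) − p(6) + p(1) = 77 + 56 − 22 − 11 + 1 = 101, which equals 101.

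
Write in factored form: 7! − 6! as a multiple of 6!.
6 × 6! = 4,320

7! − 6! = 7·6! − 6! = (7 − 1)·6! = 6 × 6! = 4,320.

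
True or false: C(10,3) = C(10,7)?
True

Working:
C(10,3) = C(10,10-3) by the symmetry property; both equal 120.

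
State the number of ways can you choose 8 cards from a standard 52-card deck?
752,538,150

Working:
C(52,8) = 752,538,150.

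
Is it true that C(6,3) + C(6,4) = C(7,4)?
Pascal's identity: LHS = 20 + 15 = 35; RHS = C(7,4) = 35. Both sides agree, so the statement holds.
Final answer: True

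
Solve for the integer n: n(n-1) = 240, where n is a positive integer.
16
n² − n − 240 = 0, so n = (1 ± √(1 + 4·240))/2 = (1 ± √961)/2 = (1 ± 31)/2, i.e. n = 16 or n = -15. Taking the positive root, n = 16 (check: 16×15 = 240).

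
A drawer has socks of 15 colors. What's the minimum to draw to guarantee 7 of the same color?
91

Working:
Worst case: 6 of each = 90. One more: 91.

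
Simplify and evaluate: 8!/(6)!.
56

Solution: This equals 8×7 = 56.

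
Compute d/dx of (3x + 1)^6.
Chain rule: 6(3x+1)^{5} × 3 = 18(3x+1)^{5}.
Final answer: 18(3x + 1)^5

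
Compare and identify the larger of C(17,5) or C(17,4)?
C(17,5)

Working:
C(17,5)=6,188, C(17,4)=2,380.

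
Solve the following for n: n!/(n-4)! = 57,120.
17

Reasoning: n!/(n-4)! = n×(n-1)×(n-2)×(n-3), a product of 4 consecutive integers ≈ (n−1.5)^4. 57,120^(1/4) + 1.5 ≈ 17.0; check n = 17: 17×16×15×14 = 57,120 ✓. So n = 17.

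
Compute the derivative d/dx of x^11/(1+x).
(11x^10(1+x) - x^11)/(1+x)²

Quotient rule: [11x^{10}(1+x) - x^11]/(1+x)².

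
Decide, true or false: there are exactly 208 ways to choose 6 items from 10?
False

Explanation: C(10,6) = 210 ≠ 208.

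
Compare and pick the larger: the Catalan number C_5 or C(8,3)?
C_5 = C(10,5)/(5+1) = 252/6 = 42; C(8,3) = 56.

Answer: C(8,3)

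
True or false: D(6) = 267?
False

Working:
Derangements of 6 elements: D(6) = (6-1)·[D(5) + D(4)] = 5·[44 + 9] = 265.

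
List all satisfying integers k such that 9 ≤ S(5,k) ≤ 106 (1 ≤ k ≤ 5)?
2, 3, 4

Explanation: S(5,1)=1; S(5,2)=15; S(5,3)=25; S(5,4)=10; S(5,5)=1. So valid k = 2, 3, 4.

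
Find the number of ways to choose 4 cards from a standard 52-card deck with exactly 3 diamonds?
13 diamonds and 39 non-diamonds: C(13,3) × C(39,1) = 286 × 39 = 11,154.
Final answer: 11,154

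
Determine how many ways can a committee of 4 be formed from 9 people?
C(9,4) = 9! / (4! × (9-4)!)
         = 9! / (4! × 5!)
         = 126

Answer: 126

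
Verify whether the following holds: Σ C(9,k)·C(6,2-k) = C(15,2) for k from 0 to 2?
True

Explanation: Vandermonde's identity gives C(15,2) = 105; RHS C(15,2) = 105.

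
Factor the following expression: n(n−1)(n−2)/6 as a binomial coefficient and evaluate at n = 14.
n(n−1)(n−2)/6 = n!/(3!(n−3)!) = C(n,3). At n = 14: C(14,3) = 364.

Answer: C(n,3); C(14,3) = 364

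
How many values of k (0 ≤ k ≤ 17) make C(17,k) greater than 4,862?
8

Solution: Row 17 is unimodal and symmetric about k=17/2. C(17,4)=2,380 ≤ 4,862; C(17,5)=6,188 > 4,862; by symmetry C(17,k) > 4,862 for k = 5..12. That's 12 - 5 + 1 = 8 values.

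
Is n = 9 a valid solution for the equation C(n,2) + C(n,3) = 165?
No

C(9,2) + C(9,3) = 36 + 84 = 120, which does not equal 165.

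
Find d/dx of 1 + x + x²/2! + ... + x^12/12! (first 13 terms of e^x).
1 + x + x²/2! + ... + x^11/11!

Differentiating term by term gives the first 12 terms of e^x.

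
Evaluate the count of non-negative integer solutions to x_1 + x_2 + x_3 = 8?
45
C(8+3-1, 3-1) = 45.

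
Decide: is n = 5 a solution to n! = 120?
5! = 5·4! = 5·24 = 120, which equals 120.

Answer: Yes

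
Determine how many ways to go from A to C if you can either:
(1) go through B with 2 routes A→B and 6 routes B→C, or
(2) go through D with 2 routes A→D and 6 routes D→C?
24

Explanation: Route via B: 2×6=12. Route via D: 2×6=12. Total: 24.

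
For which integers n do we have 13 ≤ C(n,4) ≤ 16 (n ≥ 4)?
C(5,4)=5; C(6,4)=15; C(7,4)=35. So valid n = 6.
Final answer: 6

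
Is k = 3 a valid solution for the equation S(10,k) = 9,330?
Yes

Working:
S(10,3) = 3·S(9,3) + S(9,2) = 3·3,025 + 255 = 9,330, which equals 9,330.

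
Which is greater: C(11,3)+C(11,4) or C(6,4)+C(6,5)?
First=495, Second=21.

Answer: C(11,3)+C(11,4)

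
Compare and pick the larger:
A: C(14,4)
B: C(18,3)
A=C(14,4)=1,001, B=C(18,3)=816.
Final answer: A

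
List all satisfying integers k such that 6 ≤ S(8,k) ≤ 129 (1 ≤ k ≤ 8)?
S(8,1)=1; S(8,2)=127; S(8,3)=966; S(8,4)=1,701; S(8,5)=1,050; S(8,6)=266; S(8,7)=28; S(8,8)=1. So valid k = 2, 7.

Answer: 2, 7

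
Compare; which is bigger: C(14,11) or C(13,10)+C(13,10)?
C(13,10)+C(13,10)

Solution: C(14,11)=364; C(13,10)+C(13,10)=286+286=572.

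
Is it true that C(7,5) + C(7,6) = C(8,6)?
Pascal's identity: LHS = 21 + 7 = 28; RHS = C(8,6) = 28. Both sides agree, so the statement holds.
Final answer: True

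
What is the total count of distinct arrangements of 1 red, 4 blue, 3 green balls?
280
Multinomial: 8!/(1! × 4! × 3!) = 280.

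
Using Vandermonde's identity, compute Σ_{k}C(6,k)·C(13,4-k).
3,876

= C(6+13,4) = C(19,4) = 3,876.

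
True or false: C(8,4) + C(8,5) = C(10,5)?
Pascal's identity gives C(9,5) = 126, whereas C(10,5) = 252.
Final answer: False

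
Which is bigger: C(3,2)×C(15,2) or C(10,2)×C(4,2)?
C(3,2)×C(15,2)

Reasoning: C(3,2)×C(15,2)=315, C(10,2)×C(4,2)=270.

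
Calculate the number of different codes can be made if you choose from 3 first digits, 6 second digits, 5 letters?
90

By the multiplication principle: 3 × 6 × 5 = 90.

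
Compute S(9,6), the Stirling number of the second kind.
2,646
Using the Stirling recurrence: S(n,k) = k·S(n-1,k) + S(n-1,k-1)
S(9,6) = 6·S(8,6) + S(8,5)
         = 6·266 + 1050
         = 1596 + 1050
         = 2,646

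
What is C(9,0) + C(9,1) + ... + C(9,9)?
512

Working:
Sum of binomial coefficients = 2^9 = 512.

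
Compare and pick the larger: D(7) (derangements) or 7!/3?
D(7)

Reasoning: D(7) = (7-1)·[D(6) + D(5)] = 6·[265 + 44] = 1,854; 7!/3 = 5,040/3 = 1,680.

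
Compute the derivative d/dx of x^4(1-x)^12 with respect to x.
4x^3(1-x)^12 - 12x^4(1-x)^11
Product rule: 4x^{3}(1-x)^{12} + x^4·(-12)(1-x)^{11}.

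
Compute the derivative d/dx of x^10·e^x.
(10x^9 + x^10)e^x

Explanation: Product rule: d/dx[x^10]·e^x + x^10·d/dx[e^x] = 10x^{9}e^x + x^10e^x.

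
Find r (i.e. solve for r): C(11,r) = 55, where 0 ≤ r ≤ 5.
2

C(11,r) is increasing for 0 ≤ r ≤ 5. Stepping up (C(11,r+1) = C(11,r)·(11−r)/(r+1)): C(11,1) = 11, C(11,2) = 55 ✓. So r = 2.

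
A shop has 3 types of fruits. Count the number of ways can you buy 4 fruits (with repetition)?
15
Stars and bars: C(4+3-1, 4) = C(6, 4) = 15.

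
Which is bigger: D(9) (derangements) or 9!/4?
D(9)

Reasoning: D(9) = (9-1)·[D(8) + D(7)] = 8·[14,833 + 1,854] = 133,496; 9!/4 = 362,880/4 = 90,720.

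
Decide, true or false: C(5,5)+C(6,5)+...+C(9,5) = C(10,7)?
Hockey stick identity gives Σ = C(10,6) = 210; RHS C(10,7) = 120.

Answer: False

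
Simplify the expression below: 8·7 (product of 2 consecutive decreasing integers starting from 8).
56

This is P(8,2) = 8!/(6)! = 56.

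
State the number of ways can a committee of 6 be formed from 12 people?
924
C(12,6) = 12! / (6! × (12-6)!)
         = 12! / (6! × 6!)
         = 924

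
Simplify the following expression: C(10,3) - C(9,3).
36
C(10,3) - C(9,3) = C(9,2) = 36.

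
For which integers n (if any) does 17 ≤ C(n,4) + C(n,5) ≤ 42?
6

Reasoning: C(5,4)+C(5,5)=6; C(6,4)+C(6,5)=21; C(7,4)+C(7,5)=56. So valid n = 6.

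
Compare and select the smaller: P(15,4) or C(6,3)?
C(6,3)

P(15,4)=32,760, C(6,3)=20.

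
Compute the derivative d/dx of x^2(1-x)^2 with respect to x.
Product rule: 2x^{1}(1-x)^{2} + x^2·(-2)(1-x)^{1}.
Final answer: 2x^1(1-x)^2 - 2x^2(1-x)^1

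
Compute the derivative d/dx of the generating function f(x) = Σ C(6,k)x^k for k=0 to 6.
Σ k·C(6,k)x^(k-1) for k=1 to 6

Reasoning: Term-by-term differentiation gives Σ k·C(6,k)x^{k-1} for k=1 to 6.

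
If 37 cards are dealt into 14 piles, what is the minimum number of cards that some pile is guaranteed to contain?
3
Pigeonhole: ⌈37/14⌉ = 3.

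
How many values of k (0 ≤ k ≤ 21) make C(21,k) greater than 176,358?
Row 21 is unimodal and symmetric about k=21/2. C(21,7)=116,280 ≤ 176,358; C(21,8)=203,490 > 176,358; by symmetry C(21,k) > 176,358 for k = 8..13. That's 13 - 8 + 1 = 6 values.
Final answer: 6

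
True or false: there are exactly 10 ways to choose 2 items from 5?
True

Reasoning: C(5,2) = 10.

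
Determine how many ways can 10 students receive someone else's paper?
1,334,961

Using D(n) = (n-1)[D(n-1) + D(n-2)]:
D(10) = (10-1) × [D(9) + D(8)]
      = 9 × [133496 + 14833]
      = 9 × 148329
      = 1,334,961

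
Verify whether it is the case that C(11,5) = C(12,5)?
False

Solution: LHS = C(11,5) = 462; RHS = C(12,5) = 792. 462 ≠ 792, so the statement does not hold.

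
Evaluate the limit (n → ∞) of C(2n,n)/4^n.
0

C(2n,n) ~ 4^n/√(πn), so C(2n,n)/4^n ~ 1/√(πn) → 0.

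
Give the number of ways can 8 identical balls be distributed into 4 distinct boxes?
165

Explanation: C(8+4-1, 4-1) = C(11, 3) = 165.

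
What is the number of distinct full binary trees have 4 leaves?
Using the Catalan number formula: C_n = C(2n, n) / (n+1)
C_3 = C(6, 3) / (3+1)
     = 20 / 4
     = 5

Answer: 5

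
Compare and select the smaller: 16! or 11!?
16!=20,922,789,888,000, 11!=39,916,800. 16! > 11!.
Final answer: 11!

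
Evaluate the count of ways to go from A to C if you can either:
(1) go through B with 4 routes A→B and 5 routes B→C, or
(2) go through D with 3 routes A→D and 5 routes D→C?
35
Route via B: 4×5=20. Route via D: 3×5=15. Total: 35.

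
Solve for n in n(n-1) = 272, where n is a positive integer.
17
n² − n − 272 = 0, so n = (1 ± √(1 + 4·272))/2 = (1 ± √1,089)/2 = (1 ± 33)/2, i.e. n = 17 or n = -16. Taking the positive root, n = 17 (check: 17×16 = 272).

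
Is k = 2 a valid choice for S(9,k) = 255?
Yes

Reasoning: S(9,2) = 2·S(8,2) + S(8,1) = 2·127 + 1 = 255, which equals 255.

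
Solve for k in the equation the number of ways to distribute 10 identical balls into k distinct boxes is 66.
Stars and bars: the count is C(10+k−1, k−1), increasing in k. k=2: C(11,1) = 11, k=3: C(12,2) = 66 ✓. So k = 3.
Final answer: 3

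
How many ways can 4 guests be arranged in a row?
Arrangements of 4 distinct objects: 4! = 24.

Answer: 24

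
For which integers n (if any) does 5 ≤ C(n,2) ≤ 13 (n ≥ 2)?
4, 5

Working:
C(3,2)=3; C(4,2)=6; C(5,2)=10; C(6,2)=15. So valid n = 4, 5.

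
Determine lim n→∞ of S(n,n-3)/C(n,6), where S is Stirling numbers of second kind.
The leading term of S(n,n-3) as a polynomial in n is (5)!!·C(n,6), so the ratio → (5)!! = 15.
Final answer: 15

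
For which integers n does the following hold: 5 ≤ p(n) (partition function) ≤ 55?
4, 5, 6, 7, 8, 9, 10

Solution: Tabulating p(n) via p(n) = p(n−1) + p(n−2) − p(n−5) − p(n−7) + …: p(3)=3; p(4)=5; p(5)=7; p(6)=11; p(7)=15; p(8)=22; p(9)=30; p(10)=42; p(11)=56. So valid n = 4, 5, 6, 7, 8, 9, 10.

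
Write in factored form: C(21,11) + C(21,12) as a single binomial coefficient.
C(22,12)

Explanation: By Pascal's identity: C(21,11) + C(21,12) = C(22,12) = 646,646.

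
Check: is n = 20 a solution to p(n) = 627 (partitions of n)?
Pentagonal recurrence p(n) = p(n−1) + p(n−2) − p(n−5) − p(n−7) + …: p(20) = p(19) + p(18) − p(15) − p(13) + p(8) + p(5) = 490 + 385 − 176 − 101 + 22 + 7 = 627, which equals 627.

Answer: Yes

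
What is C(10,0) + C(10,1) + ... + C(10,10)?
Sum of binomial coefficients = 2^10 = 1,024.

Answer: 1,024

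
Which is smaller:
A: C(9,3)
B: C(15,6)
A

Reasoning: A=C(9,3)=84, B=C(15,6)=5,005.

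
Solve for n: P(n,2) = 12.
4

Explanation: P(n,2) = n(n−1) is increasing in n; n(n−1) ≈ (n−0.5)^2 = 12 gives n ≈ 4.0. Check: P(2,2) = 2, P(3,2) = 6, P(4,2) = 12 ✓. So n = 4.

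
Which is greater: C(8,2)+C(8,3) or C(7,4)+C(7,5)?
C(8,2)+C(8,3)

Explanation: First=84, Second=56.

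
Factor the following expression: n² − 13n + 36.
(n − 4)(n − 9)

Solution: Seek roots whose sum is 13 and product is 36: (4, 9). So n² − 13n + 36 = (n − 4)(n − 9).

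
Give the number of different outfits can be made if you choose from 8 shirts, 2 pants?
16

By the multiplication principle: 8 × 2 = 16.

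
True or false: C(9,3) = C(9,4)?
False
C(9,3) = 84 but C(9,4) = 126; symmetry gives C(9,3) = C(9,6), not C(9,4).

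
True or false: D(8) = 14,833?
Derangements of 8 elements: D(8) = (8-1)·[D(7) + D(6)] = 7·[1,854 + 265] = 14,833.
Final answer: True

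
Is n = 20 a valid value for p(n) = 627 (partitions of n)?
Yes
Pentagonal recurrence p(n) = p(n−1) + p(n−2) − p(n−5) − p(n−7) + …: p(20) = p(19) + p(18) − p(15) − p(13) + p(8) + p(5) = 490 + 385 − 176 − 101 + 22 + 7 = 627, which equals 627.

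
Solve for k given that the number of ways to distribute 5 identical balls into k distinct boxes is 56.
4

Explanation: Stars and bars: the count is C(5+k−1, k−1), increasing in k. k=2: C(6,1) = 6, k=3: C(7,2) = 21, k=4: C(8,3) = 56 ✓. So k = 4.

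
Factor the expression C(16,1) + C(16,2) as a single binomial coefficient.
By Pascal's identity: C(16,1) + C(16,2) = C(17,2) = 136.
Final answer: C(17,2)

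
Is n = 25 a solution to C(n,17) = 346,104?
C(25,17) = 25·24·23·22·21·20·19·18·17·16·15·14·13·12·11·10·9/17! = 384,702,630,042,931,200,000/355,687,428,096,000 = 1,081,575, which does not equal 346,104.
Final answer: No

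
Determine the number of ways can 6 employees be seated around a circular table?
120

Working:
Circular arrangements: (6-1)! = 120.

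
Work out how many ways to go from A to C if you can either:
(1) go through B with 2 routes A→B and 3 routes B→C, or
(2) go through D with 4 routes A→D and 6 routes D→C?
Route via B: 2×3=6. Route via D: 4×6=24. Total: 30.
Final answer: 30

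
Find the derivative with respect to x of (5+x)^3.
3(5+x)^2

Reasoning: Using the power rule: d/dx (5+x)^3 = 3(5+x)^{2}.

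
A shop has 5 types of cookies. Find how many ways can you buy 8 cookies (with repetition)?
495

Solution: Stars and bars: C(8+5-1, 8) = C(12, 8) = 495.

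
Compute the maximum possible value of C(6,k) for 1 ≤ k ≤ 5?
20
C(6,k) is maximised at the centre of the row: C(6,3) = 20.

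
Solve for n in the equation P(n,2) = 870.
30
P(n,2) = n(n−1) is increasing in n; n(n−1) ≈ (n−0.5)^2 = 870 gives n ≈ 30.0. Check: P(28,2) = 756, P(29,2) = 812, P(30,2) = 870 ✓. So n = 30.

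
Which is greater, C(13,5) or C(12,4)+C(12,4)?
C(13,5)

Solution: C(13,5)=1,287; C(12,4)+C(12,4)=495+495=990.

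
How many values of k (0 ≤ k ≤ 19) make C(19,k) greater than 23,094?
8

Working:
Row 19 is unimodal and symmetric about k=19/2. C(19,5)=11,628 ≤ 23,094; C(19,6)=27,132 > 23,094; by symmetry C(19,k) > 23,094 for k = 6..13. That's 13 - 6 + 1 = 8 values.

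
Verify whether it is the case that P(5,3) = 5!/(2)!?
True

Permutation formula P(n,k) = n!/(n-k)!: 5!/2! = 120/2 = 60 = P(5,3). The statement holds.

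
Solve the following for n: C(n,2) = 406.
29

Reasoning: C(n,2) = n(n−1)/2! is increasing in n, and n(n−1) = 2!·406 = 812 ≈ (n−0.5)^2 gives n ≈ 29.0. Check: C(27,2) = 351, C(28,2) = 378, C(29,2) = 406 ✓. So n = 29.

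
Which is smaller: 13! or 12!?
13!=6,227,020,800, 12!=479,001,600. 13! > 12!.
Final answer: 12!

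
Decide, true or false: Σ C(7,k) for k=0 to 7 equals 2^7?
Binomial theorem: Σ C(7,k) = (1+1)^7 = 2^7 = 128; RHS 2^7 = 128.
Final answer: True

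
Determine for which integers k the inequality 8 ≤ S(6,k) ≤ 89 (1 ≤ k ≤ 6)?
2, 4, 5

Explanation: S(6,1)=1; S(6,2)=31; S(6,3)=90; S(6,4)=65; S(6,5)=15; S(6,6)=1. So valid k = 2, 4, 5.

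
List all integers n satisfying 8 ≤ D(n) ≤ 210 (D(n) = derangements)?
4, 5

Explanation: Using D(n) = (n−1)[D(n−1) + D(n−2)] with D(1)=0, D(2)=1: D(3)=2; D(4)=9; D(5)=44; D(6)=265. So valid n = 4, 5.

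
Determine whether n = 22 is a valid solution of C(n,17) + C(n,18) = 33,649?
Yes
C(22,17) + C(22,18) = 26,334 + 7,315 = 33,649, which equals 33,649.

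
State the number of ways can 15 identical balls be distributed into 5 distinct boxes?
3,876

Reasoning: C(15+5-1, 5-1) = C(19, 4) = 3,876.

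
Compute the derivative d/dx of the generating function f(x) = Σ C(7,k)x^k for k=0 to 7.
Term-by-term differentiation gives Σ k·C(7,k)x^{k-1} for k=1 to 7.
Final answer: Σ k·C(7,k)x^(k-1) for k=1 to 7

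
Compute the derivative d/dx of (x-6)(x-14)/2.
(2x - 20)/2

Working:
d/dx[(x-6)(x-14)] = (x-14) + (x-6) = 2x - 20. Dividing by 2 gives (2x - 20)/2.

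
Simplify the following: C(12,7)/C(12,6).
C(n,k+1)/C(n,k) = (n−k)/(k+1). Here (12−6)/(6+1) = 6/7 = 6/7.
Final answer: 6/7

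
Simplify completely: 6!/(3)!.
120

Solution: This equals 6×5×4 = 120.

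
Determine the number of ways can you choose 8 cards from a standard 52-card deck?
752,538,150
C(52,8) = 752,538,150.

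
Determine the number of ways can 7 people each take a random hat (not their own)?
1,854

Reasoning: Using D(n) = (n-1)[D(n-1) + D(n-2)]:
D(7) = (7-1) × [D(6) + D(5)]
      = 6 × [265 + 44]
      = 6 × 309
      = 1,854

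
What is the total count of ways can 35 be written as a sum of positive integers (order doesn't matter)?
14,883
Pentagonal recurrence p(n) = p(n−1) + p(n−2) − p(n−5) − p(n−7) + …: p(35) = p(34) + p(33) − p(30) − p(28) + p(23) + p(20) − p(13) − p(9) + p(0) = 12,310 + 10,143 − 5,604 − 3,718 + 1,255 + 627 − 101 − 30 + 1 = 14,883.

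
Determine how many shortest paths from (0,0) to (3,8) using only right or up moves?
Choose 3 rights from 11 moves: C(11,3) = 165.
Final answer: 165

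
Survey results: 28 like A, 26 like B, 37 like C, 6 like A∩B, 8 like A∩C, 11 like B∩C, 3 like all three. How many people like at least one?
|A∪B∪C| = 28+26+37-6-8-11+3 = 69.
Final answer: 69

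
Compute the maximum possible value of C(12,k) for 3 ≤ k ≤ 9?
924

C(12,k) is maximised at the centre of the row: C(12,6) = 924.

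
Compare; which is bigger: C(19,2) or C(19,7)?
C(19,7)

Explanation: C(19,2)=171, C(19,7)=50,388.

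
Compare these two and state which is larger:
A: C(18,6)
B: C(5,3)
A

Explanation: A=C(18,6)=18,564, B=C(5,3)=10.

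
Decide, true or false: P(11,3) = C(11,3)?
False

Working:
P(11,3) = 990 but C(11,3) = 165; they differ by a factor of 3! = 6, so the statement does not hold.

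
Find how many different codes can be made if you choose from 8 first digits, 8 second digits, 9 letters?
576

Working:
By the multiplication principle: 8 × 8 × 9 = 576.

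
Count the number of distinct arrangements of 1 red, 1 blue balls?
2
Multinomial: 2!/(1! × 1!) = 2.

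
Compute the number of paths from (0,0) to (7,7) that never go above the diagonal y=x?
429

Reasoning: Counted by the Catalan number C_7: C_7 = C(14,7)/(7+1) = 3,432/8 = 429.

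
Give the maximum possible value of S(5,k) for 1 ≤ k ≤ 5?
25
Row S(5,k) for k = 1..5 (via S(n,k) = k·S(n−1,k) + S(n−1,k−1)): 1, 15, 25, 10, 1. The row is unimodal; maximum at k = 3: 25.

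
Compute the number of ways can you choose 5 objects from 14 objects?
C(14,5) = 14! / (5! × (14-5)!)
         = 14! / (5! × 9!)
         = 2,002

Answer: 2,002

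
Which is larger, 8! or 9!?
8!=40,320, 9!=362,880. 9! > 8!.
Final answer: 9!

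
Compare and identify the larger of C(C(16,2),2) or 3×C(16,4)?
C(C(16,2),2)

C(C(16,2),2)=7,140, 3×C(16,4)=5,460.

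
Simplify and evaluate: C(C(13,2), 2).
3,003

C(13,2) = 78, then C(78, 2) = 3,003.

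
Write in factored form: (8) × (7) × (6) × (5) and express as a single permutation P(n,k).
Product of 4 consecutive descending integers starting at 8: P(8,4) = 8!/4! = 1,680.
Final answer: P(8,4) = 8!/(4)!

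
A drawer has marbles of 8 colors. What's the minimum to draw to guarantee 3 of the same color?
17
Worst case: 2 of each = 16. One more: 17.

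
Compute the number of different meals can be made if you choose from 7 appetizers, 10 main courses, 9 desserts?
630

Working:
By the multiplication principle: 7 × 10 × 9 = 630.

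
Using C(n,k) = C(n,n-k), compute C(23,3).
1,771
C(23,3) = C(23,20) = 1,771.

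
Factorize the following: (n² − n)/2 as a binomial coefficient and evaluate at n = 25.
C(n,2); C(25,2) = 300

Solution: (n² − n)/2 = n(n−1)/2 = C(n,2). At n = 25: C(25,2) = 300.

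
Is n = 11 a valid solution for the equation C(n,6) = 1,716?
No

Reasoning: C(11,6) = 11·10·9·8·7·6/6! = 332,640/720 = 462, which does not equal 1,716.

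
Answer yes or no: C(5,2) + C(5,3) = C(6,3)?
Yes
Pascal's identity: LHS = 10 + 10 = 20; RHS = C(6,3) = 20. Both sides agree, so the statement holds.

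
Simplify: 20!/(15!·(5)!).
15,504

Solution: This is C(20,15) = 15,504.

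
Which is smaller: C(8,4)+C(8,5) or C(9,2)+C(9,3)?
C(9,2)+C(9,3)

First=126, Second=120.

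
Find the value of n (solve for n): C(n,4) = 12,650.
25

C(n,4) = n(n−1)(n−2)(n−3)/4! is increasing in n, and n(n−1)(n−2)(n−3) = 4!·12,650 = 303,600 ≈ (n−1.5)^4 gives n ≈ 25.0. Check: C(23,4) = 8,855, C(24,4) = 10,626, C(25,4) = 12,650 ✓. So n = 25.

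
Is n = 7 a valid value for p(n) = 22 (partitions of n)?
Pentagonal recurrence p(n) = p(n−1) + p(n−2) − p(n−5) − p(n−7) + …: p(7) = p(6) + p(5) − p(2) − p(0) = 11 + 7 − 2 − 1 = 15, which does not equal 22.

Answer: No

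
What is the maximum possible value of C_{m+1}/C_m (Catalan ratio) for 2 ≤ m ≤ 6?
C_{m+1}/C_m = 2(2m+1)/(m+2), which increases with m. Maximum at m = 6: 2·13/8 = 13/4.
Final answer: 13/4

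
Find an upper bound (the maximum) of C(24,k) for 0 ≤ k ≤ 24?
Maximum at k = 12: C(24,12) = 2,704,156.

Answer: 2,704,156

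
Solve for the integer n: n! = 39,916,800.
11

n! is strictly increasing. 9! = 362,880, 10! = 3,628,800, 11! = 39,916,800 ✓. So n = 11.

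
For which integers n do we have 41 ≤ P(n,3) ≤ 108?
P(4,3)=24; P(5,3)=60; P(6,3)=120. So valid n = 5.
Final answer: 5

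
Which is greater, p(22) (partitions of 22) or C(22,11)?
C(22,11)

Working:
Pentagonal recurrence p(n) = p(n−1) + p(n−2) − p(n−5) − p(n−7) + …: p(22) = p(21) + p(20) − p(17) − p(15) + p(10) + p(7) − p(0) = 792 + 627 − 297 − 176 + 42 + 15 − 1 = 1,002; C(22,11) = 705,432.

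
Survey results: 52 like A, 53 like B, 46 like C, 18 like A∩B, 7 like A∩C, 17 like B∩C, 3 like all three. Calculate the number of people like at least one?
112

Explanation: |A∪B∪C| = 52+53+46-18-7-17+3 = 112.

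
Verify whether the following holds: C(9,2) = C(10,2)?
False

LHS = C(9,2) = 36; RHS = C(10,2) = 45. 36 ≠ 45, so the statement does not hold.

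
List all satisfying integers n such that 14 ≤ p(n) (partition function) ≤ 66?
7, 8, 9, 10, 11
Tabulating p(n) via p(n) = p(n−1) + p(n−2) − p(n−5) − p(n−7) + …: p(6)=11; p(7)=15; p(8)=22; p(9)=30; p(10)=42; p(11)=56; p(12)=77. So valid n = 7, 8, 9, 10, 11.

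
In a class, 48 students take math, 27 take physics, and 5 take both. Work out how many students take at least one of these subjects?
70

Explanation: |A∪B| = |A|+|B|-|A∩B| = 48+27-5 = 70.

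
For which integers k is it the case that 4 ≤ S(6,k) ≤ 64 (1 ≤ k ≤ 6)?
S(6,1)=1; S(6,2)=31; S(6,3)=90; S(6,4)=65; S(6,5)=15; S(6,6)=1. So valid k = 2, 5.
Final answer: 2, 5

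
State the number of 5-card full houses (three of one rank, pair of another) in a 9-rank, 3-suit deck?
216

Explanation: Triple rank: 9. Triple suits: C(3,3)=1. Pair rank: 8. Pair suits: C(3,2)=3. Total: 216.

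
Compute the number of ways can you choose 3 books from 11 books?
165
C(11,3) = 11! / (3! × (11-3)!)
         = 11! / (3! × 8!)
         = 165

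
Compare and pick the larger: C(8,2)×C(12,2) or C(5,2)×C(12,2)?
C(8,2)×C(12,2)

Working:
C(8,2)×C(12,2)=1,848, C(5,2)×C(12,2)=660.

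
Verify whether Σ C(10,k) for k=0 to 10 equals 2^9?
False

Working:
Binomial theorem: Σ C(10,k) = (1+1)^10 = 2^10 = 1,024; RHS 2^9 = 512.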